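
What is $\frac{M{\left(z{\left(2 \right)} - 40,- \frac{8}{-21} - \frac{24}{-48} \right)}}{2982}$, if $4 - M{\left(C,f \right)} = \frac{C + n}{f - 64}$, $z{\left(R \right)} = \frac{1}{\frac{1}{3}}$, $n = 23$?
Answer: $\frac{5008}{3952641} \approx 0.001267$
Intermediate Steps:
$z{\left(R \right)} = 3$ ($z{\left(R \right)} = \frac{1}{\frac{1}{3}} = 3$)
$M{\left(C,f \right)} = 4 - \frac{23 + C}{-64 + f}$ ($M{\left(C,f \right)} = 4 - \frac{C + 23}{f - 64} = 4 - \frac{23 + C}{-64 + f}$)
$\frac{M{\left(z{\left(2 \right)} - 40,- \frac{8}{-21} - \frac{24}{-48} \right)}}{2982} = \frac{\frac{1}{-64 - \left(- \frac{8}{21} - \frac{1}{2}\right)} \left(-279 - \left(3 - 40\right) + 4 \left(- \frac{8}{-21} - \frac{24}{-48}\right)\right)}{2982} = \frac{-279 - \left(3 - 40\right) + 4 \left(\left(-8\right) \left(- \frac{1}{21}\right) - - \frac{1}{2}\right)}{-64 - - \frac{37}{42}} \cdot \frac{1}{2982} = \frac{-279 - -37 + 4 \left(\frac{8}{21} + \frac{1}{2}\right)}{-64 + \left(\frac{8}{21} + \frac{1}{2}\right)} \frac{1}{2982} = \frac{-279 + 37 + 4 \cdot \frac{37}{42}}{-64 + \frac{37}{42}} \cdot \frac{1}{2982} = \frac{-279 + 37 + \frac{74}{21}}{- \frac{2651}{42}} \cdot \frac{1}{2982} = \left(- \frac{42}{2651}\right) \left(- \frac{5008}{21}\right) \frac{1}{2982} = \frac{10016}{2651} \cdot \frac{1}{2982} = \frac{5008}{3952641}$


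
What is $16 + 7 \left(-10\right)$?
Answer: $-54$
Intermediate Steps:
$16 + 7 \left(-10\right) = 16 - 70 = -54$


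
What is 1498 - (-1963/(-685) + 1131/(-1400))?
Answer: 286921707/191800 ≈ 1495.9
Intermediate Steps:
1498 - (-1963/(-685) + 1131/(-1400)) = 1498 - (-1963*(-1/685) + 1131*(-1/1400)) = 1498 - (1963/685 - 1131/1400) = 1498 - 1*394693/191800 = 1498 - 394693/191800 = 286921707/191800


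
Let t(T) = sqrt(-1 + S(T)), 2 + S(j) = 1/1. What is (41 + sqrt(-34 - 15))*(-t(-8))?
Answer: sqrt(2)*(7 - 41*I) ≈ 9.8995 - 57.983*I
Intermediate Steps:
S(j) = -1 (S(j) = -2 + 1/1 = -2 + 1 = -1)
t(T) = I*sqrt(2) (t(T) = sqrt(-1 - 1) = sqrt(-2) = I*sqrt(2))
(41 + sqrt(-34 - 15))*(-t(-8)) = (41 + sqrt(-34 - 15))*(-I*sqrt(2)) = (41 + sqrt(-49))*(-I*sqrt(2)) = (41 + 7*I)*(-I*sqrt(2)) = -I*sqrt(2)*(41 + 7*I)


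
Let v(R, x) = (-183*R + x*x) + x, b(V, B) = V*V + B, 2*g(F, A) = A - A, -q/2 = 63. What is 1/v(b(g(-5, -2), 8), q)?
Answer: 1/14286 ≈ 6.9999e-5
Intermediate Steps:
q = -126 (q = -2*63 = -126)
g(F, A) = 0 (g(F, A) = (A - A)/2 = (½)*0 = 0)
b(V, B) = B + V² (b(V, B) = V² + B = B + V²)
v(R, x) = x + x² - 183*R (v(R, x) = (-183*R + x²) + x = (x² - 183*R) + x = x + x² - 183*R)
1/v(b(g(-5, -2), 8), q) = 1/(-126 + (-126)² - 183*(8 + 0²)) = 1/(-126 + 15876 - 183*(8 + 0)) = 1/(-126 + 15876 - 183*8) = 1/(-126 + 15876 - 1464) = 1/14286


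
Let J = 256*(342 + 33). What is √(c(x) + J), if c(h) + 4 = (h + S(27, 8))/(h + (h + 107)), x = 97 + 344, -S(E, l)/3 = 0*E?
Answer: √93896139665/989 ≈ 309.83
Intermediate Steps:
S(E, l) = 0 (S(E, l) = -0*E = -3*0 = 0)
J = 96000 (J = 256*375 = 96000)
x = 441
c(h) = -4 + h/(107 + 2*h) (c(h) = -4 + (h + 0)/(h + (h + 107)) = -4 + h/(h + (107 + h)) = -4 + h/(107 + 2*h))
√(c(x) + J) = √((-428 - 7*441)/(107 + 2*441) + 96000) = √((-428 - 3087)/(107 + 882) + 96000) = √(-3515/989 + 96000) = √(94940485/989) = √93896139665/989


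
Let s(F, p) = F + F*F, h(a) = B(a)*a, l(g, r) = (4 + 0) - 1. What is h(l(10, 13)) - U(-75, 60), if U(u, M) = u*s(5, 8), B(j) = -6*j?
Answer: 2196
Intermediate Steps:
l(g, r) = 3 (l(g, r) = 4 - 1 = 3)
h(a) = -6*a² (h(a) = (-6*a)*a = -6*a²)
s(F, p) = F + F²
U(u, M) = 30*u (U(u, M) = u*(5*(1 + 5)) = u*(5*6) = u*30 = 30*u)
h(l(10, 13)) - U(-75, 60) = -6*3² - 30*(-75) = -6*9 - 1*(-2250) = -54 + 2250 = 2196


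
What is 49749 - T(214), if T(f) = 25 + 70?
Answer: 49654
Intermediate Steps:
T(f) = 95
49749 - T(214) = 49749 - 1*95 = 49749 - 95 = 49654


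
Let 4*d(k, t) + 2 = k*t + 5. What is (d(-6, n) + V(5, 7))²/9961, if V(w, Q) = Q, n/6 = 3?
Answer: 847/22768 ≈ 0.037201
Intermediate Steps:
n = 18 (n = 6*3 = 18)
d(k, t) = ¾ + k*t/4 (d(k, t) = -½ + (k*t + 5)/4 = -½ + (5 + k*t)/4 = -½ + (5/4 + k*t/4) = ¾ + k*t/4)
(d(-6, n) + V(5, 7))²/9961 = ((¾ + (¼)*(-6)*18) + 7)²/9961 = ((¾ - 27) + 7)²*(1/9961) = (-105/4 + 7)²*(1/9961) = (-77/4)²*(1/9961) = (5929/16)*(1/9961) = 847/22768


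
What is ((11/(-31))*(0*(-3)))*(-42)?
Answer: 0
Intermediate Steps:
((11/(-31))*(0*(-3)))*(-42) = ((11*(-1/31))*0)*(-42) = -11/31*0*(-42) = 0*(-42) = 0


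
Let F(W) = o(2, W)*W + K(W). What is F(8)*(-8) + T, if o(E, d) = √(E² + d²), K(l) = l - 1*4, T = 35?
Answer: 3 - 128*√17 ≈ -524.76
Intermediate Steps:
K(l) = -4 + l (K(l) = l - 4 = -4 + l)
F(W) = -4 + W + W*√(4 + W²) (F(W) = √(2² + W²)*W + (-4 + W) = √(4 + W²)*W + (-4 + W) = W*√(4 + W²) + (-4 + W) = -4 + W + W*√(4 + W²))
F(8)*(-8) + T = (-4 + 8 + 8*√(4 + 8²))*(-8) + 35 = (-4 + 8 + 8*√(4 + 64))*(-8) + 35 = (-4 + 8 + 8*√68)*(-8) + 35 = (-4 + 8 + 8*(2*√17))*(-8) + 35 = (-4 + 8 + 16*√17)*(-8) + 35 = (4 + 16*√17)*(-8) + 35 = (-32 - 128*√17) + 35 = 3 - 128*√17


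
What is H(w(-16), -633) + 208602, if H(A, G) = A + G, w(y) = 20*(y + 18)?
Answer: 208009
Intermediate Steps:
w(y) = 360 + 20*y (w(y) = 20*(18 + y) = 360 + 20*y)
H(w(-16), -633) + 208602 = ((360 + 20*(-16)) - 633) + 208602 = ((360 - 320) - 633) + 208602 = (40 - 633) + 208602 = -593 + 208602 = 208009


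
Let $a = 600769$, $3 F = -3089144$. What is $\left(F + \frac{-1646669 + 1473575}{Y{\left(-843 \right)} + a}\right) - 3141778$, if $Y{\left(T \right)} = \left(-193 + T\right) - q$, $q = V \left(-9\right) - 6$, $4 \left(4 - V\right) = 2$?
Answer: $- \frac{5003876831054}{1199541} \approx -4.1715 \cdot 10^{6}$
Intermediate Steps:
$V = \frac{7}{2}$ ($V = 4 - \frac{1}{2} = \frac{7}{2} \approx 3.5$)
$F = - \frac{3089144}{3}$ ($F = \frac{1}{3} \left(-3089144\right) = - \frac{3089144}{3} \approx -1.0297 \cdot 10^{6}$)
$q = - \frac{75}{2}$ ($q = \frac{7}{2} \left(-9\right) - 6 = - \frac{63}{2} - 6 = - \frac{75}{2} \approx -37.5$)
$Y{\left(T \right)} = - \frac{311}{2} + T$ ($Y{\left(T \right)} = \left(-193 + T\right) - - \frac{75}{2} = \left(-193 + T\right) + \frac{75}{2} = - \frac{311}{2} + T$)
$\left(F + \frac{-1646669 + 1473575}{Y{\left(-843 \right)} + a}\right) - 3141778 = \left(- \frac{3089144}{3} + \frac{-1646669 + 1473575}{\left(- \frac{311}{2} - 843\right) + 600769}\right) - 3141778 = \left(- \frac{3089144}{3} - \frac{173094}{- \frac{1997}{2} + 600769}\right) - 3141778 = \left(- \frac{3089144}{3} - \frac{173094}{\frac{1199541}{2}}\right) - 3141778 = \left(- \frac{3089144}{3} - \frac{115396}{399847}\right) - 3141778 = - \frac{1235185307156}{1199541} - 3141778 = - \frac{5003876831054}{1199541}$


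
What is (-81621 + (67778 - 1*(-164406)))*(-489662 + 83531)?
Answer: -61148301753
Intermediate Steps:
(-81621 + (67778 - 1*(-164406)))*(-489662 + 83531) = (-81621 + (67778 + 164406))*(-406131) = (-81621 + 232184)*(-406131) = 150563*(-406131) = -61148301753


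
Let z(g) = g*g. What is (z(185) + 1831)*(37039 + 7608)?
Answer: 1609792232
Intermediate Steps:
z(g) = g²
(z(185) + 1831)*(37039 + 7608) = (185² + 1831)*(37039 + 7608) = (34225 + 1831)*44647 = 36056*44647 = 1609792232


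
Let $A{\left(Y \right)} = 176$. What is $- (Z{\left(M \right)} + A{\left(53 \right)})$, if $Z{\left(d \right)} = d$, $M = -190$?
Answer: $14$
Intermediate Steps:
$- (Z{\left(M \right)} + A{\left(53 \right)}) = - (-190 + 176) = \left(-1\right) \left(-14\right) = 14$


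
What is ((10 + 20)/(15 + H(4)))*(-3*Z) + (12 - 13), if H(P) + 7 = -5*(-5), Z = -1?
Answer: 19/11 ≈ 1.7273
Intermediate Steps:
H(P) = 18 (H(P) = -7 - 5*(-5) = -7 + 25 = 18)
((10 + 20)/(15 + H(4)))*(-3*Z) + (12 - 13) = ((10 + 20)/(15 + 18))*(-3*(-1)) + (12 - 13) = (30/33)*3 - 1 = (30*(1/33))*3 - 1 = (10/11)*3 - 1 = 30/11 - 1 = 19/11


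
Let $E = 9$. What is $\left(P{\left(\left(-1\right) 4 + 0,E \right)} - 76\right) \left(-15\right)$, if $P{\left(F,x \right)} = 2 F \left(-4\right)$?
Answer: $660$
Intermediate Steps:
$P{\left(F,x \right)} = - 8 F$
$\left(P{\left(\left(-1\right) 4 + 0,E \right)} - 76\right) \left(-15\right) = \left(- 8 \left(\left(-1\right) 4 + 0\right) - 76\right) \left(-15\right) = \left(- 8 \left(-4 + 0\right) - 76\right) \left(-15\right) = \left(\left(-8\right) \left(-4\right) - 76\right) \left(-15\right) = \left(32 - 76\right) \left(-15\right) = \left(-44\right) \left(-15\right) = 660$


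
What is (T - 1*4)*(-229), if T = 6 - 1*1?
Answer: -229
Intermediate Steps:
T = 5 (T = 6 - 1 = 5)
(T - 1*4)*(-229) = (5 - 1*4)*(-229) = (5 - 4)*(-229) = 1*(-229) = -229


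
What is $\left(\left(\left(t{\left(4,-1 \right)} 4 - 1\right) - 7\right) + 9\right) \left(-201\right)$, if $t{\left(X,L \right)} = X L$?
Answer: $3015$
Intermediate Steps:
$t{\left(X,L \right)} = L X$
$\left(\left(\left(t{\left(4,-1 \right)} 4 - 1\right) - 7\right) + 9\right) \left(-201\right) = \left(\left(\left(\left(-1\right) 4 \cdot 4 - 1\right) - 7\right) + 9\right) \left(-201\right) = \left(\left(\left(\left(-4\right) 4 - 1\right) - 7\right) + 9\right) \left(-201\right) = \left(\left(\left(-16 - 1\right) - 7\right) + 9\right) \left(-201\right) = \left(\left(-17 - 7\right) + 9\right) \left(-201\right) = \left(-24 + 9\right) \left(-201\right) = \left(-15\right) \left(-201\right) = 3015$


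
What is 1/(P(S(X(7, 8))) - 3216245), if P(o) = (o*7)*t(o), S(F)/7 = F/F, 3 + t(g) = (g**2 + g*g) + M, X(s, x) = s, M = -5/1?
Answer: -1/3211835 ≈ -3.1135e-7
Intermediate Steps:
M = -5 (M = -5*1 = -5)
t(g) = -8 + 2*g**2 (t(g) = -3 + ((g**2 + g*g) - 5) = -3 + ((g**2 + g**2) - 5) = -3 + (2*g**2 - 5) = -3 + (-5 + 2*g**2) = -8 + 2*g**2)
S(F) = 7 (S(F) = 7*(F/F) = 7*1 = 7)
P(o) = 7*o*(-8 + 2*o**2) (P(o) = (o*7)*(-8 + 2*o**2) = (7*o)*(-8 + 2*o**2) = 7*o*(-8 + 2*o**2))
1/(P(S(X(7, 8))) - 3216245) = 1/(14*7*(-4 + 7**2) - 3216245) = 1/(14*7*(-4 + 49) - 3216245) = 1/(14*7*45 - 3216245) = 1/(4410 - 3216245) = 1/(-3211835) = -1/3211835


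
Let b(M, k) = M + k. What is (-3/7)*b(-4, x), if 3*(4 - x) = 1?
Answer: ⅐ ≈ 0.14286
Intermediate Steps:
x = 11/3 (x = 4 - ⅓*1 = 4 - ⅓ = 11/3 ≈ 3.6667)
(-3/7)*b(-4, x) = (-3/7)*(-4 + 11/3) = -3*⅐*(-⅓) = -3/7*(-⅓) = ⅐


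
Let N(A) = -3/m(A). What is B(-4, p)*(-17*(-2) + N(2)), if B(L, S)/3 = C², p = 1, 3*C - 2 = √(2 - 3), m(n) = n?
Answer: 65/2 + 130*I/3 ≈ 32.5 + 43.333*I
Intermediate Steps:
C = ⅔ + I/3 (C = ⅔ + √(2 - 3)/3 = ⅔ + √(-1)/3 = ⅔ + I/3 ≈ 0.66667 + 0.33333*I)
N(A) = -3/A
B(L, S) = 3*(⅔ + I/3)²
B(-4, p)*(-17*(-2) + N(2)) = ((2 + I)²/3)*(-17*(-2) - 3/2) = ((2 + I)²/3)*(34 - 3*½) = ((2 + I)²/3)*(34 - 3/2) = ((2 + I)²/3)*(65/2) = 65*(2 + I)²/6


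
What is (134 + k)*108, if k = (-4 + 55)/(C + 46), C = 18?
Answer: 232929/16 ≈ 14558.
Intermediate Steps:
k = 51/64 (k = (-4 + 55)/(18 + 46) = 51/64 ≈ 0.79688)
(134 + k)*108 = (134 + 51/64)*108 = (8627/64)*108 = 232929/16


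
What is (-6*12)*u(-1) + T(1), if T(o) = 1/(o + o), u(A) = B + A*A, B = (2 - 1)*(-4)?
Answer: 433/2 ≈ 216.50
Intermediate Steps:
B = -4 (B = 1*(-4) = -4)
u(A) = -4 + A² (u(A) = -4 + A*A = -4 + A²)
T(o) = 1/(2*o)
(-6*12)*u(-1) + T(1) = (-6*12)*(-4 + (-1)²) + (½)/1 = -72*(-4 + 1) + (½)*1 = -72*(-3) + ½ = 216 + ½ = 433/2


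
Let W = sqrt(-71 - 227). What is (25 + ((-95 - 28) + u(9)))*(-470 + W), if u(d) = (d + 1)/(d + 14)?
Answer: 1054680/23 - 2244*I*sqrt(298)/23 ≈ 45856.0 - 1684.2*I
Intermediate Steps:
u(d) = (1 + d)/(14 + d)
W = I*sqrt(298) (W = sqrt(-298) = I*sqrt(298) ≈ 17.263*I)
(25 + ((-95 - 28) + u(9)))*(-470 + W) = (25 + ((-95 - 28) + (1 + 9)/(14 + 9)))*(-470 + I*sqrt(298)) = (25 + (-123 + 10/23))*(-470 + I*sqrt(298)) = (25 - 2819/23)*(-470 + I*sqrt(298)) = -2244*(-470 + I*sqrt(298))/23 = 1054680/23 - 2244*I*sqrt(298)/23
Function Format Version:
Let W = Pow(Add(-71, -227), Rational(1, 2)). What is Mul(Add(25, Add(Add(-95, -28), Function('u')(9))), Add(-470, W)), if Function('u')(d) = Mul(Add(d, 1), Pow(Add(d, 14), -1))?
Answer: Add(Rational(1054680, 23), Mul(Rational(-2244, 23), I, Pow(298, Rational(1, 2)))) ≈ Add(45856., Mul(-1684.2, I))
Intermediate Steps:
Function('u')(d) = Mul(Pow(Add(14, d), -1), Add(1, d)) (Function('u')(d) = Mul(Add(1, d), Pow(Add(14, d), -1)) = Mul(Pow(Add(14, d), -1), Add(1, d)))
W = Mul(I, Pow(298, Rational(1, 2))) (W = Pow(-298, Rational(1, 2)) = Mul(I, Pow(298, Rational(1, 2))) ≈ Mul(17.263, I))
Mul(Add(25, Add(Add(-95, -28), Function('u')(9))), Add(-470, W)) = Mul(Add(25, Add(Add(-95, -28), Mul(Pow(Add(14, 9), -1), Add(1, 9)))), Add(-470, Mul(I, Pow(298, Rational(1, 2))))) = Mul(Add(25, Add(-123, Mul(Pow(23, -1), 10))), Add(-470, Mul(I, Pow(298, Rational(1, 2))))) = Mul(Add(25, Add(-123, Mul(Rational(1, 23), 10))), Add(-470, Mul(I, Pow(298, Rational(1, 2))))) = Mul(Add(25, Add(-123, Rational(10, 23))), Add(-470, Mul(I, Pow(298, Rational(1, 2))))) = Mul(Add(25, Rational(-2819, 23)), Add(-470, Mul(I, Pow(298, Rational(1, 2))))) = Mul(Rational(-2244, 23), Add(-470, Mul(I, Pow(298, Rational(1, 2))))) = Add(Rational(1054680, 23), Mul(Rational(-2244, 23), I, Pow(298, Rational(1, 2))))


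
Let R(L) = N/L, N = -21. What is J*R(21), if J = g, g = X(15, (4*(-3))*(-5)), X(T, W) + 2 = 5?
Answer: -3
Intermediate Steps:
X(T, W) = 3 (X(T, W) = -2 + 5 = 3)
g = 3
J = 3
R(L) = -21/L
J*R(21) = 3*(-21/21) = 3*(-21*1/21) = 3*(-1) = -3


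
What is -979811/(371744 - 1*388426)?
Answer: 51569/878 ≈ 58.735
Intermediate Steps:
-979811/(371744 - 1*388426) = -979811/(371744 - 388426) = -979811/(-16682) = -979811*(-1/16682) = 51569/878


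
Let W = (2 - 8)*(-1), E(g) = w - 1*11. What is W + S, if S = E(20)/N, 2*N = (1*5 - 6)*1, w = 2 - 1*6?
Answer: 36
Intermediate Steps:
w = -4 (w = 2 - 6 = -4)
E(g) = -15 (E(g) = -4 - 1*11 = -4 - 11 = -15)
N = -1/2 (N = ((1*5 - 6)*1)/2 = ((5 - 6)*1)/2 = (-1*1)/2 = (1/2)*(-1) = -1/2 ≈ -0.50000)
W = 6 (W = -6*(-1) = 6)
S = 30 (S = -15/(-1/2) = -15*(-2) = 30)
W + S = 6 + 30 = 36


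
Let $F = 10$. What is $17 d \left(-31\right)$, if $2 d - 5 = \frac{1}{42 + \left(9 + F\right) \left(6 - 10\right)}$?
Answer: $- \frac{5239}{4} \approx -1309.8$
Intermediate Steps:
$d = \frac{169}{68}$ ($d = \frac{5}{2} + \frac{1}{2 \left(42 + \left(9 + 10\right) \left(6 - 10\right)\right)} = \frac{5}{2} + \frac{1}{2 \left(42 + 19 \left(-4\right)\right)} = \frac{5}{2} + \frac{1}{2 \left(42 - 76\right)} = \frac{5}{2} + \frac{1}{2 \left(-34\right)} = \frac{5}{2} + \frac{1}{2} \left(- \frac{1}{34}\right) = \frac{5}{2} - \frac{1}{68} = \frac{169}{68} \approx 2.4853$)
$17 d \left(-31\right) = 17 \cdot \frac{169}{68} \left(-31\right) = \frac{169}{4} \left(-31\right) = - \frac{5239}{4}$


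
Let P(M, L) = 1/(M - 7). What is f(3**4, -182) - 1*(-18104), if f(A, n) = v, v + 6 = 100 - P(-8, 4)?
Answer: 272971/15 ≈ 18198.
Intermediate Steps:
P(M, L) = 1/(-7 + M)
v = 1411/15 (v = -6 + (100 - 1/(-7 - 8)) = -6 + (100 - 1/(-15)) = -6 + (100 - 1*(-1/15)) = -6 + (100 + 1/15) = -6 + 1501/15 = 1411/15 ≈ 94.067)
f(A, n) = 1411/15
f(3**4, -182) - 1*(-18104) = 1411/15 - 1*(-18104) = 1411/15 + 18104 = 272971/15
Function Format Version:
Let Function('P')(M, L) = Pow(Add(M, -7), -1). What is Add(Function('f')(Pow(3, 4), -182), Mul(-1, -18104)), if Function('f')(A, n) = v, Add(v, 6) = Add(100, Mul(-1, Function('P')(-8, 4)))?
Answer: Rational(272971, 15) ≈ 18198.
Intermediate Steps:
Function('P')(M, L) = Pow(Add(-7, M), -1)
v = Rational(1411, 15) (v = Add(-6, Add(100, Mul(-1, Pow(Add(-7, -8), -1)))) = Add(-6, Add(100, Mul(-1, Pow(-15, -1)))) = Add(-6, Add(100, Mul(-1, Rational(-1, 15)))) = Add(-6, Add(100, Rational(1, 15))) = Add(-6, Rational(1501, 15)) = Rational(1411, 15) ≈ 94.067)
Function('f')(A, n) = Rational(1411, 15)
Add(Function('f')(Pow(3, 4), -182), Mul(-1, -18104)) = Add(Rational(1411, 15), Mul(-1, -18104)) = Add(Rational(1411, 15), 18104) = Rational(272971, 15)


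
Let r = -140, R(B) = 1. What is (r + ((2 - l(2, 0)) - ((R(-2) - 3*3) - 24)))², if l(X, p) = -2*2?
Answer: 10404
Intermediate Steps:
l(X, p) = -4
(r + ((2 - l(2, 0)) - ((R(-2) - 3*3) - 24)))² = (-140 + ((2 - 1*(-4)) - ((1 - 3*3) - 24)))² = (-140 + ((2 + 4) - ((1 - 9) - 24)))² = (-140 + (6 - (-8 - 24)))² = (-140 + (6 - 1*(-32)))² = (-140 + (6 + 32))² = (-140 + 38)² = (-102)² = 10404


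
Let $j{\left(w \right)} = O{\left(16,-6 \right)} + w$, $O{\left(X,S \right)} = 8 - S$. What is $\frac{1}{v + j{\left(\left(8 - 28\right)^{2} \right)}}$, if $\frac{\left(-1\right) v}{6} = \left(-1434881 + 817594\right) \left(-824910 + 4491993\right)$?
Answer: $\frac{1}{13581855983340} \approx 7.3628 \cdot 10^{-14}$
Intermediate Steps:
$v = 13581855982926$ ($v = - 6 \left(-1434881 + 817594\right) \left(-824910 + 4491993\right) = - 6 \left(\left(-617287\right) 3667083\right) = \left(-6\right) \left(-2263642663821\right) = 13581855982926$)
$j{\left(w \right)} = 14 + w$ ($j{\left(w \right)} = \left(8 - -6\right) + w = \left(8 + 6\right) + w = 14 + w$)
$\frac{1}{v + j{\left(\left(8 - 28\right)^{2} \right)}} = \frac{1}{13581855982926 + \left(14 + \left(8 - 28\right)^{2}\right)} = \frac{1}{13581855982926 + \left(14 + \left(-20\right)^{2}\right)} = \frac{1}{13581855982926 + \left(14 + 400\right)} = \frac{1}{13581855982926 + 414} = \frac{1}{13581855983340}$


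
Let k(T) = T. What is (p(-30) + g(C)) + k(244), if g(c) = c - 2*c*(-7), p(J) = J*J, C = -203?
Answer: -1901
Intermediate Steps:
p(J) = J²
g(c) = 15*c (g(c) = c + 14*c = 15*c)
(p(-30) + g(C)) + k(244) = ((-30)² + 15*(-203)) + 244 = (900 - 3045) + 244 = -2145 + 244 = -1901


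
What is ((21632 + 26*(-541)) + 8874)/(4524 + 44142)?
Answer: 2740/8111 ≈ 0.33781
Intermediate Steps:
((21632 + 26*(-541)) + 8874)/(4524 + 44142) = ((21632 - 14066) + 8874)/48666 = (7566 + 8874)*(1/48666) = 16440*(1/48666) = 2740/8111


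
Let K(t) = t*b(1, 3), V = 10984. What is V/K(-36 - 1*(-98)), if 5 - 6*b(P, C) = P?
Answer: 8238/31 ≈ 265.74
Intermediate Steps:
b(P, C) = 5/6 - P/6
K(t) = 2*t/3 (K(t) = t*(5/6 - 1/6*1) = t*(5/6 - 1/6) = t*(2/3) = 2*t/3)
V/K(-36 - 1*(-98)) = 10984/((2*(-36 - 1*(-98))/3)) = 10984/((2*(-36 + 98)/3)) = 10984/(((2/3)*62)) = 10984/(124/3) = 10984*(3/124) = 8238/31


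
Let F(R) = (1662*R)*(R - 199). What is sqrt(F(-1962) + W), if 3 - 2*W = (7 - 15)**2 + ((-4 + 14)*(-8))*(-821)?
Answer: sqrt(28186604054)/2 ≈ 83944.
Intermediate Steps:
F(R) = 1662*R*(-199 + R) (F(R) = (1662*R)*(-199 + R) = 1662*R*(-199 + R))
W = -65741/2 (W = 3/2 - ((7 - 15)**2 + ((-4 + 14)*(-8))*(-821))/2 = 3/2 - ((-8)**2 + (10*(-8))*(-821))/2 = 3/2 - (64 - 80*(-821))/2 = 3/2 - (64 + 65680)/2 = 3/2 - 1/2*65744 = 3/2 - 32872 = -65741/2 ≈ -32871.)
sqrt(F(-1962) + W) = sqrt(1662*(-1962)*(-199 - 1962) - 65741/2) = sqrt(1662*(-1962)*(-2161) - 65741/2) = sqrt(7046683884 - 65741/2) = sqrt(14093302027/2) = sqrt(28186604054)/2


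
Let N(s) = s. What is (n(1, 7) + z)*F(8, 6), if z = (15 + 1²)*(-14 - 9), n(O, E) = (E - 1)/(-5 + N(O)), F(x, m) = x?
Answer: -2956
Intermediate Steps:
n(O, E) = (-1 + E)/(-5 + O) (n(O, E) = (E - 1)/(-5 + O) = (-1 + E)/(-5 + O))
z = -368 (z = (15 + 1)*(-23) = 16*(-23) = -368)
(n(1, 7) + z)*F(8, 6) = ((-1 + 7)/(-5 + 1) - 368)*8 = (6/(-4) - 368)*8 = (-¼*6 - 368)*8 = (-3/2 - 368)*8 = -739/2*8 = -2956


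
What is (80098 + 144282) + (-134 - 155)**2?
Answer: 307901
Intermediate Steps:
(80098 + 144282) + (-134 - 155)**2 = 224380 + (-289)**2 = 224380 + 83521 = 307901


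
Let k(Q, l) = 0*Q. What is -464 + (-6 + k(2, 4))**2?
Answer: -428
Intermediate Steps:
k(Q, l) = 0
-464 + (-6 + k(2, 4))**2 = -464 + (-6 + 0)**2 = -464 + (-6)**2 = -464 + 36 = -428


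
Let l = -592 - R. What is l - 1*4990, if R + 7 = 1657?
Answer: -7232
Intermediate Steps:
R = 1650 (R = -7 + 1657 = 1650)
l = -2242 (l = -592 - 1*1650 = -592 - 1650 = -2242)
l - 1*4990 = -2242 - 1*4990 = -2242 - 4990 = -7232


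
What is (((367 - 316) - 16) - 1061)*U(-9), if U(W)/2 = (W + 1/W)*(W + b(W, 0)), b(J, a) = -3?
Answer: -224352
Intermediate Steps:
U(W) = 2*(-3 + W)*(W + 1/W) (U(W) = 2*((W + 1/W)*(W - 3)) = 2*((W + 1/W)*(-3 + W)) = 2*((-3 + W)*(W + 1/W)) = 2*(-3 + W)*(W + 1/W))
(((367 - 316) - 16) - 1061)*U(-9) = (((367 - 316) - 16) - 1061)*(2 - 6*(-9) - 6/(-9) + 2*(-9)²) = ((51 - 16) - 1061)*(2 + 54 - 6*(-⅑) + 2*81) = (35 - 1061)*(2 + 54 + ⅔ + 162) = -1026*656/3 = -224352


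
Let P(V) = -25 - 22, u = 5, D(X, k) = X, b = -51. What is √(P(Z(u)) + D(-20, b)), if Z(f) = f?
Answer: I*√67 ≈ 8.1853*I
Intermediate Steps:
P(V) = -47
√(P(Z(u)) + D(-20, b)) = √(-47 - 20) = √(-67) = I*√67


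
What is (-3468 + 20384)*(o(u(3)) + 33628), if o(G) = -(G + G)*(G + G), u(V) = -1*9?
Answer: 563370464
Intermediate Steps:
u(V) = -9
o(G) = -4*G**2 (o(G) = -2*G*2*G = -4*G**2)
(-3468 + 20384)*(o(u(3)) + 33628) = (-3468 + 20384)*(-4*(-9)**2 + 33628) = 16916*(-4*81 + 33628) = 16916*(-324 + 33628) = 16916*33304 = 563370464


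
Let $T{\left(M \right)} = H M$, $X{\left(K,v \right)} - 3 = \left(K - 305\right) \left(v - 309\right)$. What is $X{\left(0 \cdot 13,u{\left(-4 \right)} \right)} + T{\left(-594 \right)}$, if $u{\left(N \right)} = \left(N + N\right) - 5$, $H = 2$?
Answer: $97025$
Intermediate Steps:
$u{\left(N \right)} = -5 + 2 N$ ($u{\left(N \right)} = 2 N - 5 = -5 + 2 N$)
$X{\left(K,v \right)} = 3 + \left(-309 + v\right) \left(-305 + K\right)$ ($X{\left(K,v \right)} = 3 + \left(K - 305\right) \left(v - 309\right) = 3 + \left(-305 + K\right) \left(-309 + v\right) = 3 + \left(-309 + v\right) \left(-305 + K\right)$)
$T{\left(M \right)} = 2 M$
$X{\left(0 \cdot 13,u{\left(-4 \right)} \right)} + T{\left(-594 \right)} = \left(94248 - 309 \cdot 0 \cdot 13 - 305 \left(-5 + 2 \left(-4\right)\right) + 0 \cdot 13 \left(-5 + 2 \left(-4\right)\right)\right) + 2 \left(-594\right) = \left(94248 - 0 - 305 \left(-5 - 8\right) + 0 \left(-5 - 8\right)\right) - 1188 = \left(94248 + 0 - -3965 + 0 \left(-13\right)\right) - 1188 = \left(94248 + 0 + 3965 + 0\right) - 1188 = 98213 - 1188 = 97025$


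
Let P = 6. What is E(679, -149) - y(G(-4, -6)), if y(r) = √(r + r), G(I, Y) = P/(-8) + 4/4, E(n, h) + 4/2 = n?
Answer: 677 - √2/2 ≈ 676.29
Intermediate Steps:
E(n, h) = -2 + n
G(I, Y) = ¼ (G(I, Y) = 6/(-8) + 4/4 = 6*(-⅛) + 4*(¼) = -¾ + 1 = ¼)
y(r) = √2*√r (y(r) = √(2*r) = √2*√r)
E(679, -149) - y(G(-4, -6)) = (-2 + 679) - √2*√(¼) = 677 - √2/2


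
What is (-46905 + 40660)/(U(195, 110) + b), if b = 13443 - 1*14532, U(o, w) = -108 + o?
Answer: 6245/1002 ≈ 6.2325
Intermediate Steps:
b = -1089 (b = 13443 - 14532 = -1089)
(-46905 + 40660)/(U(195, 110) + b) = (-46905 + 40660)/((-108 + 195) - 1089) = -6245/(87 - 1089) = -6245/(-1002) = -6245*(-1/1002) = 6245/1002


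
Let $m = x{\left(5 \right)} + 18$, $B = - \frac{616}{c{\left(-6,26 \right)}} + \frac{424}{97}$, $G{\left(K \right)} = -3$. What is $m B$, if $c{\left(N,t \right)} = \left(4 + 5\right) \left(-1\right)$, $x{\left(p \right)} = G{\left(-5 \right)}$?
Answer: $\frac{317840}{291} \approx 1092.2$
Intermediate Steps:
$x{\left(p \right)} = -3$
$c{\left(N,t \right)} = -9$ ($c{\left(N,t \right)} = 9 \left(-1\right) = -9$)
$B = \frac{63568}{873}$ ($B = - \frac{616}{-9} + \frac{424}{97} = \left(-616\right) \left(- \frac{1}{9}\right) + 424 \cdot \frac{1}{97} = \frac{616}{9} + \frac{424}{97} = \frac{63568}{873} \approx 72.816$)
$m = 15$ ($m = -3 + 18 = 15$)
$m B = 15 \cdot \frac{63568}{873} = \frac{317840}{291}$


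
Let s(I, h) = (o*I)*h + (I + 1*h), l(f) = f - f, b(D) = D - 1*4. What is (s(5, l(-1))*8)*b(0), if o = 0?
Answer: -160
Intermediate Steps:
b(D) = -4 + D (b(D) = D - 4 = -4 + D)
l(f) = 0
s(I, h) = I + h (s(I, h) = (0*I)*h + (I + 1*h) = 0*h + (I + h) = 0 + (I + h) = I + h)
(s(5, l(-1))*8)*b(0) = ((5 + 0)*8)*(-4 + 0) = (5*8)*(-4) = 40*(-4) = -160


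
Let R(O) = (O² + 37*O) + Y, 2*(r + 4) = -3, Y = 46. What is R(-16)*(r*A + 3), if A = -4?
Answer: -7250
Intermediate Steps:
r = -11/2 (r = -4 + (½)*(-3) = -4 - 3/2 = -11/2 ≈ -5.5000)
R(O) = 46 + O² + 37*O (R(O) = (O² + 37*O) + 46 = 46 + O² + 37*O)
R(-16)*(r*A + 3) = (46 + (-16)² + 37*(-16))*(-11/2*(-4) + 3) = (46 + 256 - 592)*(22 + 3) = -290*25 = -7250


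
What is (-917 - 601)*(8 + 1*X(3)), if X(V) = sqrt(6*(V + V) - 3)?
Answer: -12144 - 1518*sqrt(33) ≈ -20864.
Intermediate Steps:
X(V) = sqrt(-3 + 12*V) (X(V) = sqrt(6*(2*V) - 3) = sqrt(12*V - 3) = sqrt(-3 + 12*V))
(-917 - 601)*(8 + 1*X(3)) = (-917 - 601)*(8 + 1*sqrt(-3 + 12*3)) = -1518*(8 + 1*sqrt(-3 + 36)) = -1518*(8 + 1*sqrt(33)) = -1518*(8 + sqrt(33)) = -12144 - 1518*sqrt(33)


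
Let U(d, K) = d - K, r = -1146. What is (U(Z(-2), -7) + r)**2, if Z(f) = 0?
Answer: 1297321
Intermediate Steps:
(U(Z(-2), -7) + r)**2 = ((0 - 1*(-7)) - 1146)**2 = ((0 + 7) - 1146)**2 = (7 - 1146)**2 = (-1139)**2 = 1297321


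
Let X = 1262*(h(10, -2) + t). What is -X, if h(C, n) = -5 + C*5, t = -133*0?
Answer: -56790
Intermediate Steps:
t = 0
h(C, n) = -5 + 5*C
X = 56790 (X = 1262*((-5 + 5*10) + 0) = 1262*((-5 + 50) + 0) = 1262*(45 + 0) = 1262*45 = 56790)
-X = -1*56790 = -56790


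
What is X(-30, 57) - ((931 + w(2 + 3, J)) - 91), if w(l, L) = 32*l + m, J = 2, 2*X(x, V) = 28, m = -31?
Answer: -955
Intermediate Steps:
X(x, V) = 14 (X(x, V) = (1/2)*28 = 14)
w(l, L) = -31 + 32*l (w(l, L) = 32*l - 31 = -31 + 32*l)
X(-30, 57) - ((931 + w(2 + 3, J)) - 91) = 14 - ((931 + (-31 + 32*(2 + 3))) - 91) = 14 - ((931 + (-31 + 32*5)) - 91) = 14 - ((931 + (-31 + 160)) - 91) = 14 - ((931 + 129) - 91) = 14 - (1060 - 91) = 14 - 1*969 = 14 - 969 = -955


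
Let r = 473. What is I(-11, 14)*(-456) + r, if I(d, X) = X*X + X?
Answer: -95287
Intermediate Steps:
I(d, X) = X + X**2 (I(d, X) = X**2 + X = X + X**2)
I(-11, 14)*(-456) + r = (14*(1 + 14))*(-456) + 473 = (14*15)*(-456) + 473 = 210*(-456) + 473 = -95760 + 473 = -95287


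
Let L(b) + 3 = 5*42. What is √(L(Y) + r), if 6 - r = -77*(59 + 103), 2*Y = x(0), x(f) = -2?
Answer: √12687 ≈ 112.64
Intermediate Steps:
Y = -1 (Y = (½)*(-2) = -1)
L(b) = 207 (L(b) = -3 + 5*42 = -3 + 210 = 207)
r = 12480 (r = 6 - (-77)*(59 + 103) = 6 - (-77)*162 = 6 - 1*(-12474) = 6 + 12474 = 12480)
√(L(Y) + r) = √(207 + 12480) = √12687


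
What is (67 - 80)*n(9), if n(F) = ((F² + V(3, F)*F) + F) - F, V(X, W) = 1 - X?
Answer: -819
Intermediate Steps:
n(F) = F² - 2*F (n(F) = ((F² + (1 - 1*3)*F) + F) - F = ((F² + (1 - 3)*F) + F) - F = ((F² - 2*F) + F) - F = (F² - F) - F = F² - 2*F)
(67 - 80)*n(9) = (67 - 80)*(9*(-2 + 9)) = -117*7 = -13*63 = -819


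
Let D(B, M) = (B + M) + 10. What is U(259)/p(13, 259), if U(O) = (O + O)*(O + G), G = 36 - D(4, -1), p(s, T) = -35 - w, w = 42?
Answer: -20868/11 ≈ -1897.1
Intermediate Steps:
D(B, M) = 10 + B + M
p(s, T) = -77 (p(s, T) = -35 - 1*42 = -35 - 42 = -77)
G = 23 (G = 36 - (10 + 4 - 1) = 36 - 1*13 = 36 - 13 = 23)
U(O) = 2*O*(23 + O) (U(O) = (O + O)*(O + 23) = (2*O)*(23 + O) = 2*O*(23 + O))
U(259)/p(13, 259) = (2*259*(23 + 259))/(-77) = (2*259*282)*(-1/77) = 146076*(-1/77) = -20868/11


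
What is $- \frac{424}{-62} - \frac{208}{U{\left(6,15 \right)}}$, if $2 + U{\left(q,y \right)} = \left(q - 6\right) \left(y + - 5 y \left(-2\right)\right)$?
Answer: $\frac{3436}{31} \approx 110.84$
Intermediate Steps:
$U{\left(q,y \right)} = -2 + 11 y \left(-6 + q\right)$ ($U{\left(q,y \right)} = -2 + \left(q - 6\right) \left(y + - 5 y \left(-2\right)\right) = -2 + \left(-6 + q\right) \left(y + 10 y\right) = -2 + \left(-6 + q\right) 11 y = -2 + 11 y \left(-6 + q\right)$)
$- \frac{424}{-62} - \frac{208}{U{\left(6,15 \right)}} = - \frac{424}{-62} - \frac{208}{-2 - 990 + 11 \cdot 6 \cdot 15} = \left(-424\right) \left(- \frac{1}{62}\right) - \frac{208}{-2 - 990 + 990} = \frac{212}{31} - \frac{208}{-2} = \frac{212}{31} - -104 = \frac{212}{31} + 104 = \frac{3436}{31}$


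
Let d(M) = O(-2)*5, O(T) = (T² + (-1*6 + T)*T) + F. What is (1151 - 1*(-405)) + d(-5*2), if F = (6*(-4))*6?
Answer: 936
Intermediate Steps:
F = -144 (F = -24*6 = -144)
O(T) = -144 + T² + T*(-6 + T) (O(T) = (T² + (-1*6 + T)*T) - 144 = (T² + (-6 + T)*T) - 144 = (T² + T*(-6 + T)) - 144 = -144 + T² + T*(-6 + T))
d(M) = -620 (d(M) = (-144 - 6*(-2) + 2*(-2)²)*5 = (-144 + 12 + 2*4)*5 = (-144 + 12 + 8)*5 = -124*5 = -620)
(1151 - 1*(-405)) + d(-5*2) = (1151 - 1*(-405)) - 620 = (1151 + 405) - 620 = 1556 - 620 = 936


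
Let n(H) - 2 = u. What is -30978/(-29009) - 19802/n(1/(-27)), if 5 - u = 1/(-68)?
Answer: -39046886318/13837293 ≈ -2821.9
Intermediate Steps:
u = 341/68 (u = 5 - 1/(-68) = 5 - 1*(-1/68) = 5 + 1/68 = 341/68 ≈ 5.0147)
n(H) = 477/68 (n(H) = 2 + 341/68 = 477/68)
-30978/(-29009) - 19802/n(1/(-27)) = -30978/(-29009) - 19802/477/68 = -30978*(-1/29009) - 19802*68/477 = 30978/29009 - 1346536/477 = -39046886318/13837293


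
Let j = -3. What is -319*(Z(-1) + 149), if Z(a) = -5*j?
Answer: -52316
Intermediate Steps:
Z(a) = 15 (Z(a) = -5*(-3) = 15)
-319*(Z(-1) + 149) = -319*(15 + 149) = -319*164 = -52316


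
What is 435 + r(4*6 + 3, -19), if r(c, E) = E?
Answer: 416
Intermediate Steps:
435 + r(4*6 + 3, -19) = 435 - 19 = 416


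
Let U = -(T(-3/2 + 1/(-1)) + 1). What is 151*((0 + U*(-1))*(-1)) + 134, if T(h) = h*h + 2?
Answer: -5051/4 ≈ -1262.8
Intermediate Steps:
T(h) = 2 + h**2 (T(h) = h**2 + 2 = 2 + h**2)
U = -37/4 (U = -((2 + (-3/2 + 1/(-1))**2) + 1) = -((2 + (-3*1/2 + 1*(-1))**2) + 1) = -((2 + (-3/2 - 1)**2) + 1) = -((2 + (-5/2)**2) + 1) = -((2 + 25/4) + 1) = -(33/4 + 1) = -1*37/4 = -37/4 ≈ -9.2500)
151*((0 + U*(-1))*(-1)) + 134 = 151*((0 - 37/4*(-1))*(-1)) + 134 = 151*((0 + 37/4)*(-1)) + 134 = 151*((37/4)*(-1)) + 134 = 151*(-37/4) + 134 = -5587/4 + 134 = -5051/4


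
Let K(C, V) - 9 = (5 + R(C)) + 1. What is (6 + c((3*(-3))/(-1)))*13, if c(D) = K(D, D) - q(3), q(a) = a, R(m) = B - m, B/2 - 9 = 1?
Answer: 377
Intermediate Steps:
B = 20 (B = 18 + 2*1 = 18 + 2 = 20)
R(m) = 20 - m
K(C, V) = 35 - C (K(C, V) = 9 + ((5 + (20 - C)) + 1) = 9 + ((25 - C) + 1) = 9 + (26 - C) = 35 - C)
c(D) = 32 - D (c(D) = (35 - D) - 1*3 = (35 - D) - 3 = 32 - D)
(6 + c((3*(-3))/(-1)))*13 = (6 + (32 - 3*(-3)/(-1)))*13 = (6 + (32 - (-9)*(-1)))*13 = (6 + (32 - 1*9))*13 = (6 + (32 - 9))*13 = (6 + 23)*13 = 29*13 = 377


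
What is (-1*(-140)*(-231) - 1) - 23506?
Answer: -55847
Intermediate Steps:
(-1*(-140)*(-231) - 1) - 23506 = (140*(-231) - 1) - 23506 = (-32340 - 1) - 23506 = -32341 - 23506 = -55847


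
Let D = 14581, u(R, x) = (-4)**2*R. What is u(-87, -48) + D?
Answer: 13189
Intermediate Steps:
u(R, x) = 16*R
u(-87, -48) + D = 16*(-87) + 14581 = -1392 + 14581 = 13189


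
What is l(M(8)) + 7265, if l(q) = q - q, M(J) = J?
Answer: 7265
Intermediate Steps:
l(q) = 0
l(M(8)) + 7265 = 0 + 7265 = 7265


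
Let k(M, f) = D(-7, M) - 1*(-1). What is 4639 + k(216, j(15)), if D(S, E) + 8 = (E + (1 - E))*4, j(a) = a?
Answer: 4636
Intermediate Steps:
D(S, E) = -4 (D(S, E) = -8 + (E + (1 - E))*4 = -8 + 1*4 = -8 + 4 = -4)
k(M, f) = -3 (k(M, f) = -4 - 1*(-1) = -4 + 1 = -3)
4639 + k(216, j(15)) = 4639 - 3 = 4636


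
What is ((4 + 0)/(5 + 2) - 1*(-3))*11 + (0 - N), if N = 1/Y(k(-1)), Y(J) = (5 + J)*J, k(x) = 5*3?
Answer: 82493/2100 ≈ 39.282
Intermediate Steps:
k(x) = 15
Y(J) = J*(5 + J)
N = 1/300 (N = 1/(15*(5 + 15)) = 1/(15*20) = 1/300 ≈ 0.0033333)
((4 + 0)/(5 + 2) - 1*(-3))*11 + (0 - N) = ((4 + 0)/(5 + 2) - 1*(-3))*11 + (0 - 1*1/300) = (4/7 + 3)*11 + (0 - 1/300) = (4*(⅐) + 3)*11 - 1/300 = (4/7 + 3)*11 - 1/300 = (25/7)*11 - 1/300 = 275/7 - 1/300 = 82493/2100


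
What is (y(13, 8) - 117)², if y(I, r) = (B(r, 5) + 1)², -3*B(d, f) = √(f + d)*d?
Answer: 74896/81 + 6784*√13/27 ≈ 1830.6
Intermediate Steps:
B(d, f) = -d*√(d + f)/3 (B(d, f) = -√(f + d)*d/3 = -√(d + f)*d/3 = -d*√(d + f)/3)
y(I, r) = (1 - r*√(5 + r)/3)² (y(I, r) = (-r*√(r + 5)/3 + 1)² = (-r*√(5 + r)/3 + 1)² = (1 - r*√(5 + r)/3)²)
(y(13, 8) - 117)² = ((-3 + 8*√(5 + 8))²/9 - 117)² = ((-3 + 8*√13)²/9 - 117)² = (-117 + (-3 + 8*√13)²/9)²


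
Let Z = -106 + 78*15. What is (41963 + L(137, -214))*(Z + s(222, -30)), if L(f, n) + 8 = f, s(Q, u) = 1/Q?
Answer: 4971254614/111 ≈ 4.4786e+7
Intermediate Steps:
Z = 1064 (Z = -106 + 1170 = 1064)
L(f, n) = -8 + f
(41963 + L(137, -214))*(Z + s(222, -30)) = (41963 + (-8 + 137))*(1064 + 1/222) = (41963 + 129)*(1064 + 1/222) = 42092*(236209/222) = 4971254614/111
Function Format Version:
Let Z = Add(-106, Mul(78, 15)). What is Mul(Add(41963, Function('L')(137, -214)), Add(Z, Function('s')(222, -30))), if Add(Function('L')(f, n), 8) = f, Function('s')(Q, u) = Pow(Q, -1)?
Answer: Rational(4971254614, 111) ≈ 4.4786e+7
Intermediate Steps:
Z = 1064 (Z = Add(-106, 1170) = 1064)
Function('L')(f, n) = Add(-8, f)
Mul(Add(41963, Function('L')(137, -214)), Add(Z, Function('s')(222, -30))) = Mul(Add(41963, Add(-8, 137)), Add(1064, Pow(222, -1))) = Mul(Add(41963, 129), Add(1064, Rational(1, 222))) = Mul(42092, Rational(236209, 222)) = Rational(4971254614, 111)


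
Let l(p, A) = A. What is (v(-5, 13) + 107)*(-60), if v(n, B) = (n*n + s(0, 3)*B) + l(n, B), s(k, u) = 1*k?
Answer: -8700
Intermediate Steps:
s(k, u) = k
v(n, B) = B + n**2 (v(n, B) = (n*n + 0*B) + B = (n**2 + 0) + B = n**2 + B = B + n**2)
(v(-5, 13) + 107)*(-60) = ((13 + (-5)**2) + 107)*(-60) = ((13 + 25) + 107)*(-60) = (38 + 107)*(-60) = 145*(-60) = -8700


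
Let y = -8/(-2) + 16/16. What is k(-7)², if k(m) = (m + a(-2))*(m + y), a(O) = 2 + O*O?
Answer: 4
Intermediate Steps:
a(O) = 2 + O²
y = 5 (y = -8*(-½) + 16*(1/16) = 4 + 1 = 5)
k(m) = (5 + m)*(6 + m) (k(m) = (m + (2 + (-2)²))*(m + 5) = (m + (2 + 4))*(5 + m) = (m + 6)*(5 + m) = (6 + m)*(5 + m) = (5 + m)*(6 + m))
k(-7)² = (30 + (-7)² + 11*(-7))² = (30 + 49 - 77)² = 2² = 4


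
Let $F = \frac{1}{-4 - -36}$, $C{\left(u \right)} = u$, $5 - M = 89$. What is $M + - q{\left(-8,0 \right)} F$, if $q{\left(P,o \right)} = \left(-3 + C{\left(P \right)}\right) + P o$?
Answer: $- \frac{2677}{32} \approx -83.656$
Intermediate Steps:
$M = -84$ ($M = 5 - 89 = -84$)
$q{\left(P,o \right)} = -3 + P + P o$ ($q{\left(P,o \right)} = \left(-3 + P\right) + P o = -3 + P + P o$)
$F = \frac{1}{32}$ ($F = \frac{1}{-4 + \left(-4 + 40\right)} = \frac{1}{-4 + 36} = \frac{1}{32} \approx 0.03125$)
$M + - q{\left(-8,0 \right)} F = -84 + - (-3 - 8 - 0) \frac{1}{32} = -84 + - (-3 - 8 + 0) \frac{1}{32} = -84 + \left(-1\right) \left(-11\right) \frac{1}{32} = -84 + 11 \cdot \frac{1}{32} = -84 + \frac{11}{32} = - \frac{2677}{32}$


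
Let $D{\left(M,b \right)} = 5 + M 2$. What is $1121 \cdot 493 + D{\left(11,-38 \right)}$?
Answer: $552680$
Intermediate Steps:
$D{\left(M,b \right)} = 5 + 2 M$
$1121 \cdot 493 + D{\left(11,-38 \right)} = 1121 \cdot 493 + \left(5 + 2 \cdot 11\right) = 552653 + \left(5 + 22\right) = 552653 + 27 = 552680$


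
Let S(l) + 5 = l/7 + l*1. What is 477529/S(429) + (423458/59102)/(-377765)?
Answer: 1286748541770608/1307649791395 ≈ 984.02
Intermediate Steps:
S(l) = -5 + 8*l/7 (S(l) = -5 + (l/7 + l*1) = -5 + (l*(⅐) + l) = -5 + (l/7 + l) = -5 + 8*l/7)
477529/S(429) + (423458/59102)/(-377765) = 477529/(-5 + (8/7)*429) + (423458/59102)/(-377765) = 477529/(-5 + 3432/7) + (423458*(1/59102))*(-1/377765) = 477529/(3397/7) + (7301/1019)*(-1/377765) = 477529*(7/3397) - 7301/384942535 = 3342703/3397 - 7301/384942535 = 1286748541770608/1307649791395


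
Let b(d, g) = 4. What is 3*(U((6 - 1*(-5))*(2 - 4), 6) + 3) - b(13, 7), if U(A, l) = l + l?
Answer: 41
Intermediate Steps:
U(A, l) = 2*l
3*(U((6 - 1*(-5))*(2 - 4), 6) + 3) - b(13, 7) = 3*(2*6 + 3) - 1*4 = 3*(12 + 3) - 4 = 3*15 - 4 = 45 - 4 = 41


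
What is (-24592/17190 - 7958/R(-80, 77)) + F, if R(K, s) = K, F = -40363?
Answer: -2768618347/68760 ≈ -40265.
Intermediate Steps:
(-24592/17190 - 7958/R(-80, 77)) + F = (-24592/17190 - 7958/(-80)) - 40363 = (-24592*1/17190 - 7958*(-1/80)) - 40363 = (-12296/8595 + 3979/40) - 40363 = 6741533/68760 - 40363 = -2768618347/68760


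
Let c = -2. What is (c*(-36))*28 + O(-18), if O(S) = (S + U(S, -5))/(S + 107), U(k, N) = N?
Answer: 179401/89 ≈ 2015.7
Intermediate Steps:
O(S) = (-5 + S)/(107 + S) (O(S) = (S - 5)/(S + 107) = (-5 + S)/(107 + S))
(c*(-36))*28 + O(-18) = -2*(-36)*28 + (-5 - 18)/(107 - 18) = 72*28 - 23/89 = 2016 + (1/89)*(-23) = 2016 - 23/89 = 179401/89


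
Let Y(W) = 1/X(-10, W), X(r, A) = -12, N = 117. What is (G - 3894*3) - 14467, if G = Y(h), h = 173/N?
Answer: -313789/12 ≈ -26149.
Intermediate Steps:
h = 173/117 ≈ 1.4786
Y(W) = -1/12 (Y(W) = 1/(-12) = -1/12)
G = -1/12 ≈ -0.083333
(G - 3894*3) - 14467 = (-1/12 - 3894*3) - 14467 = (-1/12 - 11682) - 14467 = -140185/12 - 14467 = -313789/12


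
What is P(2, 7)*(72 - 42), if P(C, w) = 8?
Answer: 240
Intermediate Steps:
P(2, 7)*(72 - 42) = 8*(72 - 42) = 8*30 = 240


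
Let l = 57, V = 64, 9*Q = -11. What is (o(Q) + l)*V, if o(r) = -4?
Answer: 3392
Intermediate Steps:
Q = -11/9 (Q = (⅑)*(-11) = -11/9 ≈ -1.2222)
(o(Q) + l)*V = (-4 + 57)*64 = 53*64 = 3392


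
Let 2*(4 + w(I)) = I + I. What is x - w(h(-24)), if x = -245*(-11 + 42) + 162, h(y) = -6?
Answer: -7423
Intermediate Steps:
x = -7433 (x = -245*31 + 162 = -7595 + 162 = -7433)
w(I) = -4 + I (w(I) = -4 + (I + I)/2 = -4 + (2*I)/2 = -4 + I)
x - w(h(-24)) = -7433 - (-4 - 6) = -7433 - 1*(-10) = -7433 + 10 = -7423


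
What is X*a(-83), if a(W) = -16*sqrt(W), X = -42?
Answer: 672*I*sqrt(83) ≈ 6122.2*I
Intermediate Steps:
X*a(-83) = -(-672)*sqrt(-83) = -(-672)*I*sqrt(83) = 672*I*sqrt(83)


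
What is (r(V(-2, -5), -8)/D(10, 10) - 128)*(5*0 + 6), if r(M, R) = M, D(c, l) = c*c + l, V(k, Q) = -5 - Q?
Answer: -768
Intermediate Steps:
D(c, l) = l + c² (D(c, l) = c² + l = l + c²)
(r(V(-2, -5), -8)/D(10, 10) - 128)*(5*0 + 6) = ((-5 - 1*(-5))/(10 + 10²) - 128)*(5*0 + 6) = ((-5 + 5)/(10 + 100) - 128)*(0 + 6) = (0/110 - 128)*6 = (0*(1/110) - 128)*6 = (0 - 128)*6 = -128*6 = -768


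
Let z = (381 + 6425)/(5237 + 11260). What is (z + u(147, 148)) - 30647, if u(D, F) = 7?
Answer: -505461274/16497 ≈ -30640.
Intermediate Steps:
z = 6806/16497 ≈ 0.41256
(z + u(147, 148)) - 30647 = (6806/16497 + 7) - 30647 = 122285/16497 - 30647 = -505461274/16497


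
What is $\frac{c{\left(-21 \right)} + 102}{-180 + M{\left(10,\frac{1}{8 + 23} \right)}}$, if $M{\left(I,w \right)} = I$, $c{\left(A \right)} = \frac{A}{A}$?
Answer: $- \frac{103}{170} \approx -0.60588$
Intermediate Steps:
$c{\left(A \right)} = 1$
$\frac{c{\left(-21 \right)} + 102}{-180 + M{\left(10,\frac{1}{8 + 23} \right)}} = \frac{1 + 102}{-180 + 10} = \frac{103}{-170} = 103 \left(- \frac{1}{170}\right) = - \frac{103}{170}$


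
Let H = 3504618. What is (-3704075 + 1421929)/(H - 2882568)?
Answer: -1141073/311025 ≈ -3.6688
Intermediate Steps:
(-3704075 + 1421929)/(H - 2882568) = (-3704075 + 1421929)/(3504618 - 2882568) = -2282146/622050 = -2282146*1/622050 = -1141073/311025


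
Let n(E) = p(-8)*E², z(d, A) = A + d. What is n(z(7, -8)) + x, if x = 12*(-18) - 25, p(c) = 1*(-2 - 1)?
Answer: -244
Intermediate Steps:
p(c) = -3 (p(c) = 1*(-3) = -3)
n(E) = -3*E²
x = -241 (x = -216 - 25 = -241)
n(z(7, -8)) + x = -3*(-8 + 7)² - 241 = -3*(-1)² - 241 = -3*1 - 241 = -3 - 241 = -244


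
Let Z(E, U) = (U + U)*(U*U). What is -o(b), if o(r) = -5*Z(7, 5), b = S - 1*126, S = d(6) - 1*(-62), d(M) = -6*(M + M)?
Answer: 1250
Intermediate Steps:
d(M) = -12*M
S = -10 (S = -12*6 - 1*(-62) = -72 + 62 = -10)
Z(E, U) = 2*U³ (Z(E, U) = (2*U)*U² = 2*U³)
b = -136 (b = -10 - 1*126 = -10 - 126 = -136)
o(r) = -1250 (o(r) = -10*5³ = -10*125 = -5*250 = -1250)
-o(b) = -1*(-1250) = 1250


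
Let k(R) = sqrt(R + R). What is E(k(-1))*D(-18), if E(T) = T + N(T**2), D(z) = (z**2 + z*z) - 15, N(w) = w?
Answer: -1266 + 633*I*sqrt(2) ≈ -1266.0 + 895.2*I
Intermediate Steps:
D(z) = -15 + 2*z**2 (D(z) = (z**2 + z**2) - 15 = 2*z**2 - 15 = -15 + 2*z**2)
k(R) = sqrt(2)*sqrt(R) (k(R) = sqrt(2*R) = sqrt(2)*sqrt(R))
E(T) = T + T**2
E(k(-1))*D(-18) = ((sqrt(2)*sqrt(-1))*(1 + sqrt(2)*sqrt(-1)))*(-15 + 2*(-18)**2) = ((sqrt(2)*I)*(1 + sqrt(2)*I))*(-15 + 2*324) = ((I*sqrt(2))*(1 + I*sqrt(2)))*(-15 + 648) = (I*sqrt(2)*(1 + I*sqrt(2)))*633 = 633*I*sqrt(2)*(1 + I*sqrt(2))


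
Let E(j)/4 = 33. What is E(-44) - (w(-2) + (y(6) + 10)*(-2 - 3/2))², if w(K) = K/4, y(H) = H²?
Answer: -103801/4 ≈ -25950.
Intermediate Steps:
w(K) = K/4 (w(K) = K*(¼) = K/4)
E(j) = 132 (E(j) = 4*33 = 132)
E(-44) - (w(-2) + (y(6) + 10)*(-2 - 3/2))² = 132 - ((¼)*(-2) + (6² + 10)*(-2 - 3/2))² = 132 - (-½ + (36 + 10)*(-2 - 3*½))² = 132 - (-½ + 46*(-2 - 3/2))² = 132 - (-½ + 46*(-7/2))² = 132 - (-½ - 161)² = 132 - (-323/2)² = 132 - 1*104329/4 = 132 - 104329/4 = -103801/4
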